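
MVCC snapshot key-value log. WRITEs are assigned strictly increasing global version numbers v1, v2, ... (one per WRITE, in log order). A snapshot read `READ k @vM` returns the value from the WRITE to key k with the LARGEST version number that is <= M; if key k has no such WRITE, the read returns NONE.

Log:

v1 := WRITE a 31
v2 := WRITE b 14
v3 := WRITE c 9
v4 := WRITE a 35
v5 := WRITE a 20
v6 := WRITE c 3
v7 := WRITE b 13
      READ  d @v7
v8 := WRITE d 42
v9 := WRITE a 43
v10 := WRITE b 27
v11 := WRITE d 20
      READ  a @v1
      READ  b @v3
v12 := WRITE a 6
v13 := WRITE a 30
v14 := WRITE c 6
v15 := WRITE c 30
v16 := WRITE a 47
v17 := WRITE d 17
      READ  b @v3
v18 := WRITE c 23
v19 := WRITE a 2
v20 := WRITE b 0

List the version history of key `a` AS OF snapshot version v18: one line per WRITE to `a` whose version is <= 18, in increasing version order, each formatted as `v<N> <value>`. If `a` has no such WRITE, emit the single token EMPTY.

Answer: v1 31
v4 35
v5 20
v9 43
v12 6
v13 30
v16 47

Derivation:
Scan writes for key=a with version <= 18:
  v1 WRITE a 31 -> keep
  v2 WRITE b 14 -> skip
  v3 WRITE c 9 -> skip
  v4 WRITE a 35 -> keep
  v5 WRITE a 20 -> keep
  v6 WRITE c 3 -> skip
  v7 WRITE b 13 -> skip
  v8 WRITE d 42 -> skip
  v9 WRITE a 43 -> keep
  v10 WRITE b 27 -> skip
  v11 WRITE d 20 -> skip
  v12 WRITE a 6 -> keep
  v13 WRITE a 30 -> keep
  v14 WRITE c 6 -> skip
  v15 WRITE c 30 -> skip
  v16 WRITE a 47 -> keep
  v17 WRITE d 17 -> skip
  v18 WRITE c 23 -> skip
  v19 WRITE a 2 -> drop (> snap)
  v20 WRITE b 0 -> skip
Collected: [(1, 31), (4, 35), (5, 20), (9, 43), (12, 6), (13, 30), (16, 47)]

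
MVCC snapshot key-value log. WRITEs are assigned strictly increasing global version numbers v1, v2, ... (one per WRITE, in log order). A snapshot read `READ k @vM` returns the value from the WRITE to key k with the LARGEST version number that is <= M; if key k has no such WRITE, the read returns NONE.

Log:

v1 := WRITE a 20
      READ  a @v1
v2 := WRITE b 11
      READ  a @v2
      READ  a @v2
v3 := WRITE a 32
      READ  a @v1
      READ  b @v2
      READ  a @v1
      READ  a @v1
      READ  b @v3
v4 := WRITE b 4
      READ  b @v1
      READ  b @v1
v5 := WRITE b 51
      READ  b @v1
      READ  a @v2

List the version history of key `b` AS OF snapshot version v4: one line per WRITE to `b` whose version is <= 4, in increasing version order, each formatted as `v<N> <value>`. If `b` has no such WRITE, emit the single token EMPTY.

Answer: v2 11
v4 4

Derivation:
Scan writes for key=b with version <= 4:
  v1 WRITE a 20 -> skip
  v2 WRITE b 11 -> keep
  v3 WRITE a 32 -> skip
  v4 WRITE b 4 -> keep
  v5 WRITE b 51 -> drop (> snap)
Collected: [(2, 11), (4, 4)]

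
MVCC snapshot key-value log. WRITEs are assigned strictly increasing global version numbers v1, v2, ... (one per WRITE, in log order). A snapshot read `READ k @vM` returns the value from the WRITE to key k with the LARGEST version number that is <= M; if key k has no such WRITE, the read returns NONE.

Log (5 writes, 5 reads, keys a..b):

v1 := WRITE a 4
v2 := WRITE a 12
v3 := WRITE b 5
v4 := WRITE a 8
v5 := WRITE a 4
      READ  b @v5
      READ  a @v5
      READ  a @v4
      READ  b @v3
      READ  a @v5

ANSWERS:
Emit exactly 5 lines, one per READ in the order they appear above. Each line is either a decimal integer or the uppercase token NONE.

v1: WRITE a=4  (a history now [(1, 4)])
v2: WRITE a=12  (a history now [(1, 4), (2, 12)])
v3: WRITE b=5  (b history now [(3, 5)])
v4: WRITE a=8  (a history now [(1, 4), (2, 12), (4, 8)])
v5: WRITE a=4  (a history now [(1, 4), (2, 12), (4, 8), (5, 4)])
READ b @v5: history=[(3, 5)] -> pick v3 -> 5
READ a @v5: history=[(1, 4), (2, 12), (4, 8), (5, 4)] -> pick v5 -> 4
READ a @v4: history=[(1, 4), (2, 12), (4, 8), (5, 4)] -> pick v4 -> 8
READ b @v3: history=[(3, 5)] -> pick v3 -> 5
READ a @v5: history=[(1, 4), (2, 12), (4, 8), (5, 4)] -> pick v5 -> 4

Answer: 5
4
8
5
4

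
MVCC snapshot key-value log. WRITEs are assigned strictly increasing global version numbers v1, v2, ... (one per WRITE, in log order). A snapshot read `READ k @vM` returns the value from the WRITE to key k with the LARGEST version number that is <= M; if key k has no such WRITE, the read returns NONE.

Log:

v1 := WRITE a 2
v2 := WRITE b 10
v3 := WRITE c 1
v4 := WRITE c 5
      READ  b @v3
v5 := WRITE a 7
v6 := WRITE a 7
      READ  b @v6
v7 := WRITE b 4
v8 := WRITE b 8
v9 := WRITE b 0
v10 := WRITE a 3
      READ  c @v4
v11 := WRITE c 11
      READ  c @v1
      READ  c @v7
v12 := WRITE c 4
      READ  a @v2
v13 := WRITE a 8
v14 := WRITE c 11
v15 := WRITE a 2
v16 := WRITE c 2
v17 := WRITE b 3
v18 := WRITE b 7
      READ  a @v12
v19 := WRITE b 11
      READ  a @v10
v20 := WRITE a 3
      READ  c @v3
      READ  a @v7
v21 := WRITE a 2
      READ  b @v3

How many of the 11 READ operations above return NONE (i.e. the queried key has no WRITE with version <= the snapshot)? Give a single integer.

v1: WRITE a=2  (a history now [(1, 2)])
v2: WRITE b=10  (b history now [(2, 10)])
v3: WRITE c=1  (c history now [(3, 1)])
v4: WRITE c=5  (c history now [(3, 1), (4, 5)])
READ b @v3: history=[(2, 10)] -> pick v2 -> 10
v5: WRITE a=7  (a history now [(1, 2), (5, 7)])
v6: WRITE a=7  (a history now [(1, 2), (5, 7), (6, 7)])
READ b @v6: history=[(2, 10)] -> pick v2 -> 10
v7: WRITE b=4  (b history now [(2, 10), (7, 4)])
v8: WRITE b=8  (b history now [(2, 10), (7, 4), (8, 8)])
v9: WRITE b=0  (b history now [(2, 10), (7, 4), (8, 8), (9, 0)])
v10: WRITE a=3  (a history now [(1, 2), (5, 7), (6, 7), (10, 3)])
READ c @v4: history=[(3, 1), (4, 5)] -> pick v4 -> 5
v11: WRITE c=11  (c history now [(3, 1), (4, 5), (11, 11)])
READ c @v1: history=[(3, 1), (4, 5), (11, 11)] -> no version <= 1 -> NONE
READ c @v7: history=[(3, 1), (4, 5), (11, 11)] -> pick v4 -> 5
v12: WRITE c=4  (c history now [(3, 1), (4, 5), (11, 11), (12, 4)])
READ a @v2: history=[(1, 2), (5, 7), (6, 7), (10, 3)] -> pick v1 -> 2
v13: WRITE a=8  (a history now [(1, 2), (5, 7), (6, 7), (10, 3), (13, 8)])
v14: WRITE c=11  (c history now [(3, 1), (4, 5), (11, 11), (12, 4), (14, 11)])
v15: WRITE a=2  (a history now [(1, 2), (5, 7), (6, 7), (10, 3), (13, 8), (15, 2)])
v16: WRITE c=2  (c history now [(3, 1), (4, 5), (11, 11), (12, 4), (14, 11), (16, 2)])
v17: WRITE b=3  (b history now [(2, 10), (7, 4), (8, 8), (9, 0), (17, 3)])
v18: WRITE b=7  (b history now [(2, 10), (7, 4), (8, 8), (9, 0), (17, 3), (18, 7)])
READ a @v12: history=[(1, 2), (5, 7), (6, 7), (10, 3), (13, 8), (15, 2)] -> pick v10 -> 3
v19: WRITE b=11  (b history now [(2, 10), (7, 4), (8, 8), (9, 0), (17, 3), (18, 7), (19, 11)])
READ a @v10: history=[(1, 2), (5, 7), (6, 7), (10, 3), (13, 8), (15, 2)] -> pick v10 -> 3
v20: WRITE a=3  (a history now [(1, 2), (5, 7), (6, 7), (10, 3), (13, 8), (15, 2), (20, 3)])
READ c @v3: history=[(3, 1), (4, 5), (11, 11), (12, 4), (14, 11), (16, 2)] -> pick v3 -> 1
READ a @v7: history=[(1, 2), (5, 7), (6, 7), (10, 3), (13, 8), (15, 2), (20, 3)] -> pick v6 -> 7
v21: WRITE a=2  (a history now [(1, 2), (5, 7), (6, 7), (10, 3), (13, 8), (15, 2), (20, 3), (21, 2)])
READ b @v3: history=[(2, 10), (7, 4), (8, 8), (9, 0), (17, 3), (18, 7), (19, 11)] -> pick v2 -> 10
Read results in order: ['10', '10', '5', 'NONE', '5', '2', '3', '3', '1', '7', '10']
NONE count = 1

Answer: 1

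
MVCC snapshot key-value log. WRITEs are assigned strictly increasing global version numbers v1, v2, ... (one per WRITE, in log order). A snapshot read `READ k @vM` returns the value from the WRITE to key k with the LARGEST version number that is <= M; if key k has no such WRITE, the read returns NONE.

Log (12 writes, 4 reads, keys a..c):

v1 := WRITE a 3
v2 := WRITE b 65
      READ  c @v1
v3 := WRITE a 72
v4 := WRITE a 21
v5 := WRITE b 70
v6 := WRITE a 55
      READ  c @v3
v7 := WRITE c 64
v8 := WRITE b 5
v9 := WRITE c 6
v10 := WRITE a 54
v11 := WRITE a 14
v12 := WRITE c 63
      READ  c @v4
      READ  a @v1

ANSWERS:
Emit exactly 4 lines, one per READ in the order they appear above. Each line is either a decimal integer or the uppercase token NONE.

v1: WRITE a=3  (a history now [(1, 3)])
v2: WRITE b=65  (b history now [(2, 65)])
READ c @v1: history=[] -> no version <= 1 -> NONE
v3: WRITE a=72  (a history now [(1, 3), (3, 72)])
v4: WRITE a=21  (a history now [(1, 3), (3, 72), (4, 21)])
v5: WRITE b=70  (b history now [(2, 65), (5, 70)])
v6: WRITE a=55  (a history now [(1, 3), (3, 72), (4, 21), (6, 55)])
READ c @v3: history=[] -> no version <= 3 -> NONE
v7: WRITE c=64  (c history now [(7, 64)])
v8: WRITE b=5  (b history now [(2, 65), (5, 70), (8, 5)])
v9: WRITE c=6  (c history now [(7, 64), (9, 6)])
v10: WRITE a=54  (a history now [(1, 3), (3, 72), (4, 21), (6, 55), (10, 54)])
v11: WRITE a=14  (a history now [(1, 3), (3, 72), (4, 21), (6, 55), (10, 54), (11, 14)])
v12: WRITE c=63  (c history now [(7, 64), (9, 6), (12, 63)])
READ c @v4: history=[(7, 64), (9, 6), (12, 63)] -> no version <= 4 -> NONE
READ a @v1: history=[(1, 3), (3, 72), (4, 21), (6, 55), (10, 54), (11, 14)] -> pick v1 -> 3

Answer: NONE
NONE
NONE
3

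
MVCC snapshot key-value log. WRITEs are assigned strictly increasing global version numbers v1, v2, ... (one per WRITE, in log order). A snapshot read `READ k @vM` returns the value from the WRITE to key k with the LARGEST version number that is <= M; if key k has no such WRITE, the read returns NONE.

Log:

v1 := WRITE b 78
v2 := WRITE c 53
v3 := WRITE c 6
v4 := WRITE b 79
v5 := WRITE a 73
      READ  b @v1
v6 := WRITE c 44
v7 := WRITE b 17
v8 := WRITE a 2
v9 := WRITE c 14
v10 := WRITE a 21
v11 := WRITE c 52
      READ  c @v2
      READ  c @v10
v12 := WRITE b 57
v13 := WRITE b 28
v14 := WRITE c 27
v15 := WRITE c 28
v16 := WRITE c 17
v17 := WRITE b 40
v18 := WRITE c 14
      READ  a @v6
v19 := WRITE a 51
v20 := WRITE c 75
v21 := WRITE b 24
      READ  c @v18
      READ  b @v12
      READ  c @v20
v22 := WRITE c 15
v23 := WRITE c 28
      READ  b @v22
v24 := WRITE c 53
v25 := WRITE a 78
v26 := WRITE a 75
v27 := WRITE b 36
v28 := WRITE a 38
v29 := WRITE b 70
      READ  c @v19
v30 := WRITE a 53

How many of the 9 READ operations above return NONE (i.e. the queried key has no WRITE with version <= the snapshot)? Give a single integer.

v1: WRITE b=78  (b history now [(1, 78)])
v2: WRITE c=53  (c history now [(2, 53)])
v3: WRITE c=6  (c history now [(2, 53), (3, 6)])
v4: WRITE b=79  (b history now [(1, 78), (4, 79)])
v5: WRITE a=73  (a history now [(5, 73)])
READ b @v1: history=[(1, 78), (4, 79)] -> pick v1 -> 78
v6: WRITE c=44  (c history now [(2, 53), (3, 6), (6, 44)])
v7: WRITE b=17  (b history now [(1, 78), (4, 79), (7, 17)])
v8: WRITE a=2  (a history now [(5, 73), (8, 2)])
v9: WRITE c=14  (c history now [(2, 53), (3, 6), (6, 44), (9, 14)])
v10: WRITE a=21  (a history now [(5, 73), (8, 2), (10, 21)])
v11: WRITE c=52  (c history now [(2, 53), (3, 6), (6, 44), (9, 14), (11, 52)])
READ c @v2: history=[(2, 53), (3, 6), (6, 44), (9, 14), (11, 52)] -> pick v2 -> 53
READ c @v10: history=[(2, 53), (3, 6), (6, 44), (9, 14), (11, 52)] -> pick v9 -> 14
v12: WRITE b=57  (b history now [(1, 78), (4, 79), (7, 17), (12, 57)])
v13: WRITE b=28  (b history now [(1, 78), (4, 79), (7, 17), (12, 57), (13, 28)])
v14: WRITE c=27  (c history now [(2, 53), (3, 6), (6, 44), (9, 14), (11, 52), (14, 27)])
v15: WRITE c=28  (c history now [(2, 53), (3, 6), (6, 44), (9, 14), (11, 52), (14, 27), (15, 28)])
v16: WRITE c=17  (c history now [(2, 53), (3, 6), (6, 44), (9, 14), (11, 52), (14, 27), (15, 28), (16, 17)])
v17: WRITE b=40  (b history now [(1, 78), (4, 79), (7, 17), (12, 57), (13, 28), (17, 40)])
v18: WRITE c=14  (c history now [(2, 53), (3, 6), (6, 44), (9, 14), (11, 52), (14, 27), (15, 28), (16, 17), (18, 14)])
READ a @v6: history=[(5, 73), (8, 2), (10, 21)] -> pick v5 -> 73
v19: WRITE a=51  (a history now [(5, 73), (8, 2), (10, 21), (19, 51)])
v20: WRITE c=75  (c history now [(2, 53), (3, 6), (6, 44), (9, 14), (11, 52), (14, 27), (15, 28), (16, 17), (18, 14), (20, 75)])
v21: WRITE b=24  (b history now [(1, 78), (4, 79), (7, 17), (12, 57), (13, 28), (17, 40), (21, 24)])
READ c @v18: history=[(2, 53), (3, 6), (6, 44), (9, 14), (11, 52), (14, 27), (15, 28), (16, 17), (18, 14), (20, 75)] -> pick v18 -> 14
READ b @v12: history=[(1, 78), (4, 79), (7, 17), (12, 57), (13, 28), (17, 40), (21, 24)] -> pick v12 -> 57
READ c @v20: history=[(2, 53), (3, 6), (6, 44), (9, 14), (11, 52), (14, 27), (15, 28), (16, 17), (18, 14), (20, 75)] -> pick v20 -> 75
v22: WRITE c=15  (c history now [(2, 53), (3, 6), (6, 44), (9, 14), (11, 52), (14, 27), (15, 28), (16, 17), (18, 14), (20, 75), (22, 15)])
v23: WRITE c=28  (c history now [(2, 53), (3, 6), (6, 44), (9, 14), (11, 52), (14, 27), (15, 28), (16, 17), (18, 14), (20, 75), (22, 15), (23, 28)])
READ b @v22: history=[(1, 78), (4, 79), (7, 17), (12, 57), (13, 28), (17, 40), (21, 24)] -> pick v21 -> 24
v24: WRITE c=53  (c history now [(2, 53), (3, 6), (6, 44), (9, 14), (11, 52), (14, 27), (15, 28), (16, 17), (18, 14), (20, 75), (22, 15), (23, 28), (24, 53)])
v25: WRITE a=78  (a history now [(5, 73), (8, 2), (10, 21), (19, 51), (25, 78)])
v26: WRITE a=75  (a history now [(5, 73), (8, 2), (10, 21), (19, 51), (25, 78), (26, 75)])
v27: WRITE b=36  (b history now [(1, 78), (4, 79), (7, 17), (12, 57), (13, 28), (17, 40), (21, 24), (27, 36)])
v28: WRITE a=38  (a history now [(5, 73), (8, 2), (10, 21), (19, 51), (25, 78), (26, 75), (28, 38)])
v29: WRITE b=70  (b history now [(1, 78), (4, 79), (7, 17), (12, 57), (13, 28), (17, 40), (21, 24), (27, 36), (29, 70)])
READ c @v19: history=[(2, 53), (3, 6), (6, 44), (9, 14), (11, 52), (14, 27), (15, 28), (16, 17), (18, 14), (20, 75), (22, 15), (23, 28), (24, 53)] -> pick v18 -> 14
v30: WRITE a=53  (a history now [(5, 73), (8, 2), (10, 21), (19, 51), (25, 78), (26, 75), (28, 38), (30, 53)])
Read results in order: ['78', '53', '14', '73', '14', '57', '75', '24', '14']
NONE count = 0

Answer: 0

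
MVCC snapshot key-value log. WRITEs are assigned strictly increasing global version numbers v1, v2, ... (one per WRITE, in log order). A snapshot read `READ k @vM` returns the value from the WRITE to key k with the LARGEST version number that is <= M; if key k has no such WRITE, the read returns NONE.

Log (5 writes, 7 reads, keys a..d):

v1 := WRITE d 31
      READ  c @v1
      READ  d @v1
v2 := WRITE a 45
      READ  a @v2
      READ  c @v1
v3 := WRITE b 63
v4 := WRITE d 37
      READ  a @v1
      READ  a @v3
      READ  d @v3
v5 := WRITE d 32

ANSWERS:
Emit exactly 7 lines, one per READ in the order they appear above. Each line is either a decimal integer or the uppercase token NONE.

Answer: NONE
31
45
NONE
NONE
45
31

Derivation:
v1: WRITE d=31  (d history now [(1, 31)])
READ c @v1: history=[] -> no version <= 1 -> NONE
READ d @v1: history=[(1, 31)] -> pick v1 -> 31
v2: WRITE a=45  (a history now [(2, 45)])
READ a @v2: history=[(2, 45)] -> pick v2 -> 45
READ c @v1: history=[] -> no version <= 1 -> NONE
v3: WRITE b=63  (b history now [(3, 63)])
v4: WRITE d=37  (d history now [(1, 31), (4, 37)])
READ a @v1: history=[(2, 45)] -> no version <= 1 -> NONE
READ a @v3: history=[(2, 45)] -> pick v2 -> 45
READ d @v3: history=[(1, 31), (4, 37)] -> pick v1 -> 31
v5: WRITE d=32  (d history now [(1, 31), (4, 37), (5, 32)])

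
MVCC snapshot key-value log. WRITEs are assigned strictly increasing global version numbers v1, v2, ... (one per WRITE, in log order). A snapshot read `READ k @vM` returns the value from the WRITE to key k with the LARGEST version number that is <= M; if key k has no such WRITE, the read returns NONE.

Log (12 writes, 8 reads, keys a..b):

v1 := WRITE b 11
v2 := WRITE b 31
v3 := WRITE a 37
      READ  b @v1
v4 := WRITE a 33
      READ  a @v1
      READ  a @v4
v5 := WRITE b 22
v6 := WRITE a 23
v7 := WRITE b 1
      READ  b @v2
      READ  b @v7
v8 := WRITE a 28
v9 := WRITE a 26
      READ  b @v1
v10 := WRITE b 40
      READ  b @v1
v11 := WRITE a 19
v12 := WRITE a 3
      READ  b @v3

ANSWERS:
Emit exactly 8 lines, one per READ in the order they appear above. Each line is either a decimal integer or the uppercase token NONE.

Answer: 11
NONE
33
31
1
11
11
31

Derivation:
v1: WRITE b=11  (b history now [(1, 11)])
v2: WRITE b=31  (b history now [(1, 11), (2, 31)])
v3: WRITE a=37  (a history now [(3, 37)])
READ b @v1: history=[(1, 11), (2, 31)] -> pick v1 -> 11
v4: WRITE a=33  (a history now [(3, 37), (4, 33)])
READ a @v1: history=[(3, 37), (4, 33)] -> no version <= 1 -> NONE
READ a @v4: history=[(3, 37), (4, 33)] -> pick v4 -> 33
v5: WRITE b=22  (b history now [(1, 11), (2, 31), (5, 22)])
v6: WRITE a=23  (a history now [(3, 37), (4, 33), (6, 23)])
v7: WRITE b=1  (b history now [(1, 11), (2, 31), (5, 22), (7, 1)])
READ b @v2: history=[(1, 11), (2, 31), (5, 22), (7, 1)] -> pick v2 -> 31
READ b @v7: history=[(1, 11), (2, 31), (5, 22), (7, 1)] -> pick v7 -> 1
v8: WRITE a=28  (a history now [(3, 37), (4, 33), (6, 23), (8, 28)])
v9: WRITE a=26  (a history now [(3, 37), (4, 33), (6, 23), (8, 28), (9, 26)])
READ b @v1: history=[(1, 11), (2, 31), (5, 22), (7, 1)] -> pick v1 -> 11
v10: WRITE b=40  (b history now [(1, 11), (2, 31), (5, 22), (7, 1), (10, 40)])
READ b @v1: history=[(1, 11), (2, 31), (5, 22), (7, 1), (10, 40)] -> pick v1 -> 11
v11: WRITE a=19  (a history now [(3, 37), (4, 33), (6, 23), (8, 28), (9, 26), (11, 19)])
v12: WRITE a=3  (a history now [(3, 37), (4, 33), (6, 23), (8, 28), (9, 26), (11, 19), (12, 3)])
READ b @v3: history=[(1, 11), (2, 31), (5, 22), (7, 1), (10, 40)] -> pick v2 -> 31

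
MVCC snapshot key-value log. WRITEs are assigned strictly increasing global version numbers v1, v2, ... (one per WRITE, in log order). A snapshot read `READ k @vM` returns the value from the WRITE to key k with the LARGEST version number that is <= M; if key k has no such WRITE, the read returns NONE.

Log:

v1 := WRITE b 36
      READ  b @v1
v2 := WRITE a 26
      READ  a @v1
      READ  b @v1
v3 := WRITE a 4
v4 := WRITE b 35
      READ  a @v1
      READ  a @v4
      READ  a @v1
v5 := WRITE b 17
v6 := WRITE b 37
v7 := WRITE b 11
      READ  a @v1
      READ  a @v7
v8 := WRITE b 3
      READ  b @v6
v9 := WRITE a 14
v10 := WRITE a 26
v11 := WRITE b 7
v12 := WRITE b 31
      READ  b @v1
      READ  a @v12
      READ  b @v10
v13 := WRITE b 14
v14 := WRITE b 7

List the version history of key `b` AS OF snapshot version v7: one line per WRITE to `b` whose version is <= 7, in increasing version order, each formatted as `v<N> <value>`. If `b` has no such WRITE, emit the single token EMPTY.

Answer: v1 36
v4 35
v5 17
v6 37
v7 11

Derivation:
Scan writes for key=b with version <= 7:
  v1 WRITE b 36 -> keep
  v2 WRITE a 26 -> skip
  v3 WRITE a 4 -> skip
  v4 WRITE b 35 -> keep
  v5 WRITE b 17 -> keep
  v6 WRITE b 37 -> keep
  v7 WRITE b 11 -> keep
  v8 WRITE b 3 -> drop (> snap)
  v9 WRITE a 14 -> skip
  v10 WRITE a 26 -> skip
  v11 WRITE b 7 -> drop (> snap)
  v12 WRITE b 31 -> drop (> snap)
  v13 WRITE b 14 -> drop (> snap)
  v14 WRITE b 7 -> drop (> snap)
Collected: [(1, 36), (4, 35), (5, 17), (6, 37), (7, 11)]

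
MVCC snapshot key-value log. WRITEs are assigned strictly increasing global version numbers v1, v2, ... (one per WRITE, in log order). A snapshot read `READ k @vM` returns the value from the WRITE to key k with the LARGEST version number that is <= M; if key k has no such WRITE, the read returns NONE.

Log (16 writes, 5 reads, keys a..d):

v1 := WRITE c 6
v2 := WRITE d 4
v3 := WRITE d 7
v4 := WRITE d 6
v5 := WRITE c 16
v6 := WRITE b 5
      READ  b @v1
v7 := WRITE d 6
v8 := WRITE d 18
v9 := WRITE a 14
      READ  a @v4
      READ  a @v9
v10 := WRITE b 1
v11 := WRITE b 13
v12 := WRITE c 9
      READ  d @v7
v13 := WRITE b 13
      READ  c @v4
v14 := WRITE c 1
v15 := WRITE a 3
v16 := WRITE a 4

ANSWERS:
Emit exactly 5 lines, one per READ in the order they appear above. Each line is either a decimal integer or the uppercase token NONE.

v1: WRITE c=6  (c history now [(1, 6)])
v2: WRITE d=4  (d history now [(2, 4)])
v3: WRITE d=7  (d history now [(2, 4), (3, 7)])
v4: WRITE d=6  (d history now [(2, 4), (3, 7), (4, 6)])
v5: WRITE c=16  (c history now [(1, 6), (5, 16)])
v6: WRITE b=5  (b history now [(6, 5)])
READ b @v1: history=[(6, 5)] -> no version <= 1 -> NONE
v7: WRITE d=6  (d history now [(2, 4), (3, 7), (4, 6), (7, 6)])
v8: WRITE d=18  (d history now [(2, 4), (3, 7), (4, 6), (7, 6), (8, 18)])
v9: WRITE a=14  (a history now [(9, 14)])
READ a @v4: history=[(9, 14)] -> no version <= 4 -> NONE
READ a @v9: history=[(9, 14)] -> pick v9 -> 14
v10: WRITE b=1  (b history now [(6, 5), (10, 1)])
v11: WRITE b=13  (b history now [(6, 5), (10, 1), (11, 13)])
v12: WRITE c=9  (c history now [(1, 6), (5, 16), (12, 9)])
READ d @v7: history=[(2, 4), (3, 7), (4, 6), (7, 6), (8, 18)] -> pick v7 -> 6
v13: WRITE b=13  (b history now [(6, 5), (10, 1), (11, 13), (13, 13)])
READ c @v4: history=[(1, 6), (5, 16), (12, 9)] -> pick v1 -> 6
v14: WRITE c=1  (c history now [(1, 6), (5, 16), (12, 9), (14, 1)])
v15: WRITE a=3  (a history now [(9, 14), (15, 3)])
v16: WRITE a=4  (a history now [(9, 14), (15, 3), (16, 4)])

Answer: NONE
NONE
14
6
6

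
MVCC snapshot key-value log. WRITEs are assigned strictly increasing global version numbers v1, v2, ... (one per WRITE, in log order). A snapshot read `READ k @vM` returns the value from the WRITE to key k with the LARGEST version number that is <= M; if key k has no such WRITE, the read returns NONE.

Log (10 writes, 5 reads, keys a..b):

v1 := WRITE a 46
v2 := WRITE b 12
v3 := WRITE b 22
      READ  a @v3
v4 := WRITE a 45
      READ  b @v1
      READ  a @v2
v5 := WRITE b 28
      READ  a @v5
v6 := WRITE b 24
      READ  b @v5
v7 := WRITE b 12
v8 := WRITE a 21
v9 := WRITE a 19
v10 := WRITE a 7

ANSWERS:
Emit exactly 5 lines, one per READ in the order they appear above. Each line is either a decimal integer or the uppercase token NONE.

v1: WRITE a=46  (a history now [(1, 46)])
v2: WRITE b=12  (b history now [(2, 12)])
v3: WRITE b=22  (b history now [(2, 12), (3, 22)])
READ a @v3: history=[(1, 46)] -> pick v1 -> 46
v4: WRITE a=45  (a history now [(1, 46), (4, 45)])
READ b @v1: history=[(2, 12), (3, 22)] -> no version <= 1 -> NONE
READ a @v2: history=[(1, 46), (4, 45)] -> pick v1 -> 46
v5: WRITE b=28  (b history now [(2, 12), (3, 22), (5, 28)])
READ a @v5: history=[(1, 46), (4, 45)] -> pick v4 -> 45
v6: WRITE b=24  (b history now [(2, 12), (3, 22), (5, 28), (6, 24)])
READ b @v5: history=[(2, 12), (3, 22), (5, 28), (6, 24)] -> pick v5 -> 28
v7: WRITE b=12  (b history now [(2, 12), (3, 22), (5, 28), (6, 24), (7, 12)])
v8: WRITE a=21  (a history now [(1, 46), (4, 45), (8, 21)])
v9: WRITE a=19  (a history now [(1, 46), (4, 45), (8, 21), (9, 19)])
v10: WRITE a=7  (a history now [(1, 46), (4, 45), (8, 21), (9, 19), (10, 7)])

Answer: 46
NONE
46
45
28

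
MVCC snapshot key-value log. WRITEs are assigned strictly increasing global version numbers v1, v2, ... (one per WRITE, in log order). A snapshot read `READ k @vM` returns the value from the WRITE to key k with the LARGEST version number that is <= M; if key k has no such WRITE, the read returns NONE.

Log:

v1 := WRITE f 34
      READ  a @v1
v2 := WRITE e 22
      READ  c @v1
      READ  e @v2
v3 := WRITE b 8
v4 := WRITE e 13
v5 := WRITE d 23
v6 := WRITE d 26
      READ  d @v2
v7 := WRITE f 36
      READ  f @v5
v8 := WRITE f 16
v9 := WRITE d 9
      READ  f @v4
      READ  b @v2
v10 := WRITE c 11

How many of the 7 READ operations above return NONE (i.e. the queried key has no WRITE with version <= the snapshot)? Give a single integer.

Answer: 4

Derivation:
v1: WRITE f=34  (f history now [(1, 34)])
READ a @v1: history=[] -> no version <= 1 -> NONE
v2: WRITE e=22  (e history now [(2, 22)])
READ c @v1: history=[] -> no version <= 1 -> NONE
READ e @v2: history=[(2, 22)] -> pick v2 -> 22
v3: WRITE b=8  (b history now [(3, 8)])
v4: WRITE e=13  (e history now [(2, 22), (4, 13)])
v5: WRITE d=23  (d history now [(5, 23)])
v6: WRITE d=26  (d history now [(5, 23), (6, 26)])
READ d @v2: history=[(5, 23), (6, 26)] -> no version <= 2 -> NONE
v7: WRITE f=36  (f history now [(1, 34), (7, 36)])
READ f @v5: history=[(1, 34), (7, 36)] -> pick v1 -> 34
v8: WRITE f=16  (f history now [(1, 34), (7, 36), (8, 16)])
v9: WRITE d=9  (d history now [(5, 23), (6, 26), (9, 9)])
READ f @v4: history=[(1, 34), (7, 36), (8, 16)] -> pick v1 -> 34
READ b @v2: history=[(3, 8)] -> no version <= 2 -> NONE
v10: WRITE c=11  (c history now [(10, 11)])
Read results in order: ['NONE', 'NONE', '22', 'NONE', '34', '34', 'NONE']
NONE count = 4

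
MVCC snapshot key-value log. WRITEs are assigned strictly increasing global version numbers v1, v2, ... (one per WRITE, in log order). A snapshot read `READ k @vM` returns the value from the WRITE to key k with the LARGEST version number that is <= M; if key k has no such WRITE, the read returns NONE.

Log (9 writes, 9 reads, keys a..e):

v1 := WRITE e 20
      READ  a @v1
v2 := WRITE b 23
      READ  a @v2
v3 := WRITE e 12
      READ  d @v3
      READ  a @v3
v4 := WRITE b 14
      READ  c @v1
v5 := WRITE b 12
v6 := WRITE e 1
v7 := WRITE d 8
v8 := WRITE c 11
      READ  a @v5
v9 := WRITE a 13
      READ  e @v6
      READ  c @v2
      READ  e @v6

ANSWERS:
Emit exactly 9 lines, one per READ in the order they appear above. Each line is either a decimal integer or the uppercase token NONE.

v1: WRITE e=20  (e history now [(1, 20)])
READ a @v1: history=[] -> no version <= 1 -> NONE
v2: WRITE b=23  (b history now [(2, 23)])
READ a @v2: history=[] -> no version <= 2 -> NONE
v3: WRITE e=12  (e history now [(1, 20), (3, 12)])
READ d @v3: history=[] -> no version <= 3 -> NONE
READ a @v3: history=[] -> no version <= 3 -> NONE
v4: WRITE b=14  (b history now [(2, 23), (4, 14)])
READ c @v1: history=[] -> no version <= 1 -> NONE
v5: WRITE b=12  (b history now [(2, 23), (4, 14), (5, 12)])
v6: WRITE e=1  (e history now [(1, 20), (3, 12), (6, 1)])
v7: WRITE d=8  (d history now [(7, 8)])
v8: WRITE c=11  (c history now [(8, 11)])
READ a @v5: history=[] -> no version <= 5 -> NONE
v9: WRITE a=13  (a history now [(9, 13)])
READ e @v6: history=[(1, 20), (3, 12), (6, 1)] -> pick v6 -> 1
READ c @v2: history=[(8, 11)] -> no version <= 2 -> NONE
READ e @v6: history=[(1, 20), (3, 12), (6, 1)] -> pick v6 -> 1

Answer: NONE
NONE
NONE
NONE
NONE
NONE
1
NONE
1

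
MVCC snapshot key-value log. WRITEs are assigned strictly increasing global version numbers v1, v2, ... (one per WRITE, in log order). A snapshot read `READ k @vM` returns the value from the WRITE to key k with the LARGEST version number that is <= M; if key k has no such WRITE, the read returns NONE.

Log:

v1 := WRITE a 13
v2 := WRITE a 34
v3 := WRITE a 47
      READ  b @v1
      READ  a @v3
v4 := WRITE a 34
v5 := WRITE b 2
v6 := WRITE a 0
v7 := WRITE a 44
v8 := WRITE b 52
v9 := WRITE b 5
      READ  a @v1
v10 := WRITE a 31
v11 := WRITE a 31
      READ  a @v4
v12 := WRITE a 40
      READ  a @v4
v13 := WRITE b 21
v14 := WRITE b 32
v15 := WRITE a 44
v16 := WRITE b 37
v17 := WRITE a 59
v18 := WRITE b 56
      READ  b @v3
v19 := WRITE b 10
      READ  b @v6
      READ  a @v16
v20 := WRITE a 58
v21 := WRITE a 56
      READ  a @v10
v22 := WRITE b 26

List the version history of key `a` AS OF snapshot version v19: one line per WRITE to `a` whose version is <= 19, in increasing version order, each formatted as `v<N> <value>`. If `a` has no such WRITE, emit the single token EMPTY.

Scan writes for key=a with version <= 19:
  v1 WRITE a 13 -> keep
  v2 WRITE a 34 -> keep
  v3 WRITE a 47 -> keep
  v4 WRITE a 34 -> keep
  v5 WRITE b 2 -> skip
  v6 WRITE a 0 -> keep
  v7 WRITE a 44 -> keep
  v8 WRITE b 52 -> skip
  v9 WRITE b 5 -> skip
  v10 WRITE a 31 -> keep
  v11 WRITE a 31 -> keep
  v12 WRITE a 40 -> keep
  v13 WRITE b 21 -> skip
  v14 WRITE b 32 -> skip
  v15 WRITE a 44 -> keep
  v16 WRITE b 37 -> skip
  v17 WRITE a 59 -> keep
  v18 WRITE b 56 -> skip
  v19 WRITE b 10 -> skip
  v20 WRITE a 58 -> drop (> snap)
  v21 WRITE a 56 -> drop (> snap)
  v22 WRITE b 26 -> skip
Collected: [(1, 13), (2, 34), (3, 47), (4, 34), (6, 0), (7, 44), (10, 31), (11, 31), (12, 40), (15, 44), (17, 59)]

Answer: v1 13
v2 34
v3 47
v4 34
v6 0
v7 44
v10 31
v11 31
v12 40
v15 44
v17 59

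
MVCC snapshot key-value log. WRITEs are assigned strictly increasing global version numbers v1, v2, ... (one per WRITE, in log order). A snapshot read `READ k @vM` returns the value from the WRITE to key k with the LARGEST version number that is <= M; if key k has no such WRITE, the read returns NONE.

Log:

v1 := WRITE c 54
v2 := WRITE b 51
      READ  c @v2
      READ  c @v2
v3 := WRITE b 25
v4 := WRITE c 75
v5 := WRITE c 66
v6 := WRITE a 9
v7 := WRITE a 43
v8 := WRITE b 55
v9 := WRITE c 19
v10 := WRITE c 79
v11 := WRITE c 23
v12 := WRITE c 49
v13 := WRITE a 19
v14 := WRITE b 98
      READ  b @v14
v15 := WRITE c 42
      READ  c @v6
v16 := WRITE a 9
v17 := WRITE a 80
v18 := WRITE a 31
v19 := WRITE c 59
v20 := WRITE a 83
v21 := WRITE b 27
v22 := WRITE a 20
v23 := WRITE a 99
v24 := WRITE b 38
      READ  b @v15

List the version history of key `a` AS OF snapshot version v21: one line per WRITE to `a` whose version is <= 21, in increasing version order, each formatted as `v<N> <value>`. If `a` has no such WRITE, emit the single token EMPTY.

Scan writes for key=a with version <= 21:
  v1 WRITE c 54 -> skip
  v2 WRITE b 51 -> skip
  v3 WRITE b 25 -> skip
  v4 WRITE c 75 -> skip
  v5 WRITE c 66 -> skip
  v6 WRITE a 9 -> keep
  v7 WRITE a 43 -> keep
  v8 WRITE b 55 -> skip
  v9 WRITE c 19 -> skip
  v10 WRITE c 79 -> skip
  v11 WRITE c 23 -> skip
  v12 WRITE c 49 -> skip
  v13 WRITE a 19 -> keep
  v14 WRITE b 98 -> skip
  v15 WRITE c 42 -> skip
  v16 WRITE a 9 -> keep
  v17 WRITE a 80 -> keep
  v18 WRITE a 31 -> keep
  v19 WRITE c 59 -> skip
  v20 WRITE a 83 -> keep
  v21 WRITE b 27 -> skip
  v22 WRITE a 20 -> drop (> snap)
  v23 WRITE a 99 -> drop (> snap)
  v24 WRITE b 38 -> skip
Collected: [(6, 9), (7, 43), (13, 19), (16, 9), (17, 80), (18, 31), (20, 83)]

Answer: v6 9
v7 43
v13 19
v16 9
v17 80
v18 31
v20 83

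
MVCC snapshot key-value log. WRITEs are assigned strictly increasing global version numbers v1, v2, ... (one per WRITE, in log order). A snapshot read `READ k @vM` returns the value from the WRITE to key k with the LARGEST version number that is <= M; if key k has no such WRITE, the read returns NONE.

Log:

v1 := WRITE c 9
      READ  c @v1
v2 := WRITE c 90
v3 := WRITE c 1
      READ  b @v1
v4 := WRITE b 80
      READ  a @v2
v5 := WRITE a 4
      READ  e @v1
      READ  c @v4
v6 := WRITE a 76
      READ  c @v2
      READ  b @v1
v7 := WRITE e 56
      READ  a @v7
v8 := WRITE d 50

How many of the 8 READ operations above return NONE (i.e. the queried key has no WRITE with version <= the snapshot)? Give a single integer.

Answer: 4

Derivation:
v1: WRITE c=9  (c history now [(1, 9)])
READ c @v1: history=[(1, 9)] -> pick v1 -> 9
v2: WRITE c=90  (c history now [(1, 9), (2, 90)])
v3: WRITE c=1  (c history now [(1, 9), (2, 90), (3, 1)])
READ b @v1: history=[] -> no version <= 1 -> NONE
v4: WRITE b=80  (b history now [(4, 80)])
READ a @v2: history=[] -> no version <= 2 -> NONE
v5: WRITE a=4  (a history now [(5, 4)])
READ e @v1: history=[] -> no version <= 1 -> NONE
READ c @v4: history=[(1, 9), (2, 90), (3, 1)] -> pick v3 -> 1
v6: WRITE a=76  (a history now [(5, 4), (6, 76)])
READ c @v2: history=[(1, 9), (2, 90), (3, 1)] -> pick v2 -> 90
READ b @v1: history=[(4, 80)] -> no version <= 1 -> NONE
v7: WRITE e=56  (e history now [(7, 56)])
READ a @v7: history=[(5, 4), (6, 76)] -> pick v6 -> 76
v8: WRITE d=50  (d history now [(8, 50)])
Read results in order: ['9', 'NONE', 'NONE', 'NONE', '1', '90', 'NONE', '76']
NONE count = 4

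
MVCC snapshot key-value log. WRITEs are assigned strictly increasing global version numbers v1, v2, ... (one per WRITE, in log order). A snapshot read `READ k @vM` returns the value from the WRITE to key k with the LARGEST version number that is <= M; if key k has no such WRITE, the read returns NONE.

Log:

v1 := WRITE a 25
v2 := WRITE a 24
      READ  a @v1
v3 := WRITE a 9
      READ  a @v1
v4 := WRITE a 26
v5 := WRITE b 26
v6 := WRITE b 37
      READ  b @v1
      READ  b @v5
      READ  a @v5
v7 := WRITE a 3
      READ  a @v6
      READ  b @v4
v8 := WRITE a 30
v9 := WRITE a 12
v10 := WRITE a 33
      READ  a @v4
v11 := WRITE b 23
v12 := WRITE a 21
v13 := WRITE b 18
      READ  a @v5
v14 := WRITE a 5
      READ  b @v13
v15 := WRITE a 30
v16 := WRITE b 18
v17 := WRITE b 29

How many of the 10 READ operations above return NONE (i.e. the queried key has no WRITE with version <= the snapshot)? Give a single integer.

v1: WRITE a=25  (a history now [(1, 25)])
v2: WRITE a=24  (a history now [(1, 25), (2, 24)])
READ a @v1: history=[(1, 25), (2, 24)] -> pick v1 -> 25
v3: WRITE a=9  (a history now [(1, 25), (2, 24), (3, 9)])
READ a @v1: history=[(1, 25), (2, 24), (3, 9)] -> pick v1 -> 25
v4: WRITE a=26  (a history now [(1, 25), (2, 24), (3, 9), (4, 26)])
v5: WRITE b=26  (b history now [(5, 26)])
v6: WRITE b=37  (b history now [(5, 26), (6, 37)])
READ b @v1: history=[(5, 26), (6, 37)] -> no version <= 1 -> NONE
READ b @v5: history=[(5, 26), (6, 37)] -> pick v5 -> 26
READ a @v5: history=[(1, 25), (2, 24), (3, 9), (4, 26)] -> pick v4 -> 26
v7: WRITE a=3  (a history now [(1, 25), (2, 24), (3, 9), (4, 26), (7, 3)])
READ a @v6: history=[(1, 25), (2, 24), (3, 9), (4, 26), (7, 3)] -> pick v4 -> 26
READ b @v4: history=[(5, 26), (6, 37)] -> no version <= 4 -> NONE
v8: WRITE a=30  (a history now [(1, 25), (2, 24), (3, 9), (4, 26), (7, 3), (8, 30)])
v9: WRITE a=12  (a history now [(1, 25), (2, 24), (3, 9), (4, 26), (7, 3), (8, 30), (9, 12)])
v10: WRITE a=33  (a history now [(1, 25), (2, 24), (3, 9), (4, 26), (7, 3), (8, 30), (9, 12), (10, 33)])
READ a @v4: history=[(1, 25), (2, 24), (3, 9), (4, 26), (7, 3), (8, 30), (9, 12), (10, 33)] -> pick v4 -> 26
v11: WRITE b=23  (b history now [(5, 26), (6, 37), (11, 23)])
v12: WRITE a=21  (a history now [(1, 25), (2, 24), (3, 9), (4, 26), (7, 3), (8, 30), (9, 12), (10, 33), (12, 21)])
v13: WRITE b=18  (b history now [(5, 26), (6, 37), (11, 23), (13, 18)])
READ a @v5: history=[(1, 25), (2, 24), (3, 9), (4, 26), (7, 3), (8, 30), (9, 12), (10, 33), (12, 21)] -> pick v4 -> 26
v14: WRITE a=5  (a history now [(1, 25), (2, 24), (3, 9), (4, 26), (7, 3), (8, 30), (9, 12), (10, 33), (12, 21), (14, 5)])
READ b @v13: history=[(5, 26), (6, 37), (11, 23), (13, 18)] -> pick v13 -> 18
v15: WRITE a=30  (a history now [(1, 25), (2, 24), (3, 9), (4, 26), (7, 3), (8, 30), (9, 12), (10, 33), (12, 21), (14, 5), (15, 30)])
v16: WRITE b=18  (b history now [(5, 26), (6, 37), (11, 23), (13, 18), (16, 18)])
v17: WRITE b=29  (b history now [(5, 26), (6, 37), (11, 23), (13, 18), (16, 18), (17, 29)])
Read results in order: ['25', '25', 'NONE', '26', '26', '26', 'NONE', '26', '26', '18']
NONE count = 2

Answer: 2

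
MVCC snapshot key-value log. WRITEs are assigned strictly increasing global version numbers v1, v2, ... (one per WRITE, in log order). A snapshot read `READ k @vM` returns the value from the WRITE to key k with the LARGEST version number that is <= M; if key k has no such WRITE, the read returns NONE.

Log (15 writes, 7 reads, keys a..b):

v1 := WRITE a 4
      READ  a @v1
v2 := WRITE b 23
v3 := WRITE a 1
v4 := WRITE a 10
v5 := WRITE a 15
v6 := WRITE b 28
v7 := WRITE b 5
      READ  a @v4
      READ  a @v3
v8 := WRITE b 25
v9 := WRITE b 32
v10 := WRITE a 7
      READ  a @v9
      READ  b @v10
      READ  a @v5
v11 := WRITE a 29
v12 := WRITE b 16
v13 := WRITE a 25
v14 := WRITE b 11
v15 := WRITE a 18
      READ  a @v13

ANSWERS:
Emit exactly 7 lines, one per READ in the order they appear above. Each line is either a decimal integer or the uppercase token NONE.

v1: WRITE a=4  (a history now [(1, 4)])
READ a @v1: history=[(1, 4)] -> pick v1 -> 4
v2: WRITE b=23  (b history now [(2, 23)])
v3: WRITE a=1  (a history now [(1, 4), (3, 1)])
v4: WRITE a=10  (a history now [(1, 4), (3, 1), (4, 10)])
v5: WRITE a=15  (a history now [(1, 4), (3, 1), (4, 10), (5, 15)])
v6: WRITE b=28  (b history now [(2, 23), (6, 28)])
v7: WRITE b=5  (b history now [(2, 23), (6, 28), (7, 5)])
READ a @v4: history=[(1, 4), (3, 1), (4, 10), (5, 15)] -> pick v4 -> 10
READ a @v3: history=[(1, 4), (3, 1), (4, 10), (5, 15)] -> pick v3 -> 1
v8: WRITE b=25  (b history now [(2, 23), (6, 28), (7, 5), (8, 25)])
v9: WRITE b=32  (b history now [(2, 23), (6, 28), (7, 5), (8, 25), (9, 32)])
v10: WRITE a=7  (a history now [(1, 4), (3, 1), (4, 10), (5, 15), (10, 7)])
READ a @v9: history=[(1, 4), (3, 1), (4, 10), (5, 15), (10, 7)] -> pick v5 -> 15
READ b @v10: history=[(2, 23), (6, 28), (7, 5), (8, 25), (9, 32)] -> pick v9 -> 32
READ a @v5: history=[(1, 4), (3, 1), (4, 10), (5, 15), (10, 7)] -> pick v5 -> 15
v11: WRITE a=29  (a history now [(1, 4), (3, 1), (4, 10), (5, 15), (10, 7), (11, 29)])
v12: WRITE b=16  (b history now [(2, 23), (6, 28), (7, 5), (8, 25), (9, 32), (12, 16)])
v13: WRITE a=25  (a history now [(1, 4), (3, 1), (4, 10), (5, 15), (10, 7), (11, 29), (13, 25)])
v14: WRITE b=11  (b history now [(2, 23), (6, 28), (7, 5), (8, 25), (9, 32), (12, 16), (14, 11)])
v15: WRITE a=18  (a history now [(1, 4), (3, 1), (4, 10), (5, 15), (10, 7), (11, 29), (13, 25), (15, 18)])
READ a @v13: history=[(1, 4), (3, 1), (4, 10), (5, 15), (10, 7), (11, 29), (13, 25), (15, 18)] -> pick v13 -> 25

Answer: 4
10
1
15
32
15
25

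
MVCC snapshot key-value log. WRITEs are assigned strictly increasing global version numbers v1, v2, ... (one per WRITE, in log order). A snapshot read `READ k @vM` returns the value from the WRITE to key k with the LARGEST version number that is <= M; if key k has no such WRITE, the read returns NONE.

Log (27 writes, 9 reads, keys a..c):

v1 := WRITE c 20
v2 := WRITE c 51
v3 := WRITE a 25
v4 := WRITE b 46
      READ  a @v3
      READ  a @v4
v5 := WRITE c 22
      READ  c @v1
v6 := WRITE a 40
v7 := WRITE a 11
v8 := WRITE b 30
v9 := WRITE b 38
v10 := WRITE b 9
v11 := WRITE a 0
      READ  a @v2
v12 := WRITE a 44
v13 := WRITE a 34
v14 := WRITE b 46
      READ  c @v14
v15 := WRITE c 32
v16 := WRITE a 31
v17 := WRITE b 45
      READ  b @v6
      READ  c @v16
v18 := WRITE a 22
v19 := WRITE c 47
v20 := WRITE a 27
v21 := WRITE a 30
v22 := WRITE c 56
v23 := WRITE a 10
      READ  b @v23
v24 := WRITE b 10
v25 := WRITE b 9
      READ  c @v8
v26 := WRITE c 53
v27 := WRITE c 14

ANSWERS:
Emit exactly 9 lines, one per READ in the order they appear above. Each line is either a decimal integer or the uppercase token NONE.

Answer: 25
25
20
NONE
22
46
32
45
22

Derivation:
v1: WRITE c=20  (c history now [(1, 20)])
v2: WRITE c=51  (c history now [(1, 20), (2, 51)])
v3: WRITE a=25  (a history now [(3, 25)])
v4: WRITE b=46  (b history now [(4, 46)])
READ a @v3: history=[(3, 25)] -> pick v3 -> 25
READ a @v4: history=[(3, 25)] -> pick v3 -> 25
v5: WRITE c=22  (c history now [(1, 20), (2, 51), (5, 22)])
READ c @v1: history=[(1, 20), (2, 51), (5, 22)] -> pick v1 -> 20
v6: WRITE a=40  (a history now [(3, 25), (6, 40)])
v7: WRITE a=11  (a history now [(3, 25), (6, 40), (7, 11)])
v8: WRITE b=30  (b history now [(4, 46), (8, 30)])
v9: WRITE b=38  (b history now [(4, 46), (8, 30), (9, 38)])
v10: WRITE b=9  (b history now [(4, 46), (8, 30), (9, 38), (10, 9)])
v11: WRITE a=0  (a history now [(3, 25), (6, 40), (7, 11), (11, 0)])
READ a @v2: history=[(3, 25), (6, 40), (7, 11), (11, 0)] -> no version <= 2 -> NONE
v12: WRITE a=44  (a history now [(3, 25), (6, 40), (7, 11), (11, 0), (12, 44)])
v13: WRITE a=34  (a history now [(3, 25), (6, 40), (7, 11), (11, 0), (12, 44), (13, 34)])
v14: WRITE b=46  (b history now [(4, 46), (8, 30), (9, 38), (10, 9), (14, 46)])
READ c @v14: history=[(1, 20), (2, 51), (5, 22)] -> pick v5 -> 22
v15: WRITE c=32  (c history now [(1, 20), (2, 51), (5, 22), (15, 32)])
v16: WRITE a=31  (a history now [(3, 25), (6, 40), (7, 11), (11, 0), (12, 44), (13, 34), (16, 31)])
v17: WRITE b=45  (b history now [(4, 46), (8, 30), (9, 38), (10, 9), (14, 46), (17, 45)])
READ b @v6: history=[(4, 46), (8, 30), (9, 38), (10, 9), (14, 46), (17, 45)] -> pick v4 -> 46
READ c @v16: history=[(1, 20), (2, 51), (5, 22), (15, 32)] -> pick v15 -> 32
v18: WRITE a=22  (a history now [(3, 25), (6, 40), (7, 11), (11, 0), (12, 44), (13, 34), (16, 31), (18, 22)])
v19: WRITE c=47  (c history now [(1, 20), (2, 51), (5, 22), (15, 32), (19, 47)])
v20: WRITE a=27  (a history now [(3, 25), (6, 40), (7, 11), (11, 0), (12, 44), (13, 34), (16, 31), (18, 22), (20, 27)])
v21: WRITE a=30  (a history now [(3, 25), (6, 40), (7, 11), (11, 0), (12, 44), (13, 34), (16, 31), (18, 22), (20, 27), (21, 30)])
v22: WRITE c=56  (c history now [(1, 20), (2, 51), (5, 22), (15, 32), (19, 47), (22, 56)])
v23: WRITE a=10  (a history now [(3, 25), (6, 40), (7, 11), (11, 0), (12, 44), (13, 34), (16, 31), (18, 22), (20, 27), (21, 30), (23, 10)])
READ b @v23: history=[(4, 46), (8, 30), (9, 38), (10, 9), (14, 46), (17, 45)] -> pick v17 -> 45
v24: WRITE b=10  (b history now [(4, 46), (8, 30), (9, 38), (10, 9), (14, 46), (17, 45), (24, 10)])
v25: WRITE b=9  (b history now [(4, 46), (8, 30), (9, 38), (10, 9), (14, 46), (17, 45), (24, 10), (25, 9)])
READ c @v8: history=[(1, 20), (2, 51), (5, 22), (15, 32), (19, 47), (22, 56)] -> pick v5 -> 22
v26: WRITE c=53  (c history now [(1, 20), (2, 51), (5, 22), (15, 32), (19, 47), (22, 56), (26, 53)])
v27: WRITE c=14  (c history now [(1, 20), (2, 51), (5, 22), (15, 32), (19, 47), (22, 56), (26, 53), (27, 14)])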